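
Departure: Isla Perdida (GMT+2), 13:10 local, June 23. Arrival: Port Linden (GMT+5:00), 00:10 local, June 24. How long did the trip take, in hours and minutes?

Port Linden is 3:00 ahead of Isla Perdida.
Clock-face elapsed time (ignoring zones) is 11 hours.
Actual elapsed = 11 hours − 3:00 = 8 hours.

8 hours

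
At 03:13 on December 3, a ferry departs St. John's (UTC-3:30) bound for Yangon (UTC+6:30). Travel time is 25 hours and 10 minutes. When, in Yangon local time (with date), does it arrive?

Convert departure to UTC: 03:13 + 3:30 = 06:43 UTC on Dec 3.
Add 25 hours 10 minutes travel time → 07:53 UTC (Dec 4).
Yangon is UTC+6:30, so local arrival = 07:53 + 6:30 = 14:23 on Dec 4.

14:23 on Dec 4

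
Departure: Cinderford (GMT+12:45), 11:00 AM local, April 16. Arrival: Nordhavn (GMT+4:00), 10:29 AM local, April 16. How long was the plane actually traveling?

8 hours 14 minutes

Departure in UTC: 11:00 AM − 12:45 = 10:15 PM on Apr 15.
Arrival in UTC: 10:29 AM − 4:00 = 6:29 AM on Apr 16.
Elapsed = 6:29 AM − 10:15 PM (+1 day) = 8 hours 14 minutes.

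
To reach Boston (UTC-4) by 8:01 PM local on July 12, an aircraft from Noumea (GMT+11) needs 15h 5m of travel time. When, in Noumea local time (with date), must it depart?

Target arrival in UTC: 8:01 PM + 4:00 = 12:01 AM on Jul 13.
Subtract 15 hours and 5 minutes → departure 8:56 AM UTC on Jul 12.
Noumea is UTC+11:00: 8:56 AM + 11:00 = 7:56 PM on Jul 12.

7:56 PM on July 12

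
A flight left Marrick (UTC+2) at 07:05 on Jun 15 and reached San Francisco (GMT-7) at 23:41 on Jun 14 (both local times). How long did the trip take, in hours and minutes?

Departure in UTC: 07:05 − 2:00 = 05:05 on Jun 15.
Arrival in UTC: 23:41 + 7:00 = 06:41 on Jun 15.
Elapsed = 06:41 − 05:05 = 1 hour 36 minutes.

1 hour 36 minutes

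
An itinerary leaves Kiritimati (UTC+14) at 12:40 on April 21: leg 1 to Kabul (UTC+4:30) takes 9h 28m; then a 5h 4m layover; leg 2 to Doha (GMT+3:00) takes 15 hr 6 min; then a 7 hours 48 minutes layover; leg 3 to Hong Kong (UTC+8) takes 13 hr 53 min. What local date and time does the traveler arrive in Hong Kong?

09:59 on Apr 23

Convert departure to UTC: 12:40 − 14:00 = 22:40 UTC on Apr 20.
Add 9 hours and 28 minutes leg 1 → 08:08 UTC (Apr 21).
Add 5 hours 4 minutes layover in Kabul → 13:12 UTC.
Add 15 hours and 6 minutes leg 2 → 04:18 UTC (Apr 22).
Add 7 hours 48 minutes layover in Doha → 12:06 UTC.
Add 13 hours and 53 minutes leg 3 → 01:59 UTC (Apr 23).
Hong Kong is UTC+8:00, so local arrival = 01:59 + 8:00 = 09:59 on Apr 23.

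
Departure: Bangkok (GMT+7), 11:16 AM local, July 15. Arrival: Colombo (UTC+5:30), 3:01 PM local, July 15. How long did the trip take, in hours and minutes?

Colombo is 1:30 behind Bangkok.
Clock-face elapsed time (ignoring zones) is 3 hours 45 minutes.
Actual elapsed = 3 hours 45 minutes + 1:30 = 5 hours 15 minutes.

5 hours 15 minutes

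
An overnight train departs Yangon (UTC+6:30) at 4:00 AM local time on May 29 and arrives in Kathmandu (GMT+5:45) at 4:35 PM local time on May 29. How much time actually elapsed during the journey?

Kathmandu is 0:45 behind Yangon.
Clock-face elapsed time (ignoring zones) is 12 hours 35 minutes.
Actual elapsed = 12 hours 35 minutes + 0:45 = 13 hours 20 minutes.

13 hours 20 minutes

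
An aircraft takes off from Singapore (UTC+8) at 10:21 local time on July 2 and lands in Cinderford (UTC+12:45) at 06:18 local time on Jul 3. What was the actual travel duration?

Departure in UTC: 10:21 − 8:00 = 02:21 on Jul 2.
Arrival in UTC: 06:18 − 12:45 = 17:33 on Jul 2.
Elapsed = 17:33 − 02:21 = 15 hours 12 minutes.

15 hours 12 minutes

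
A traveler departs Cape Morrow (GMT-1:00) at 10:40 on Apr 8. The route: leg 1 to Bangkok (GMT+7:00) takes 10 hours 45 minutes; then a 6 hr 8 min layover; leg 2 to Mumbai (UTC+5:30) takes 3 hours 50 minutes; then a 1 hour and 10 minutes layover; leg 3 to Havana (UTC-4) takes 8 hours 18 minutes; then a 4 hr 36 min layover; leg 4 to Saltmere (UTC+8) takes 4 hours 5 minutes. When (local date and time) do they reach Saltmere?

10:32 on April 10

Convert departure to UTC: 10:40 + 1:00 = 11:40 UTC on Apr 8.
Add 10 hours and 45 minutes leg 1 → 22:25 UTC.
Add 6 hours 8 minutes layover in Bangkok → 04:33 UTC (Apr 9).
Add 3 hours 50 minutes leg 2 → 08:23 UTC.
Add 1 hour 10 minutes layover in Mumbai → 09:33 UTC.
Add 8 hours and 18 minutes leg 3 → 17:51 UTC.
Add 4 hours 36 minutes layover in Havana → 22:27 UTC.
Add 4 hours and 5 minutes leg 4 → 02:32 UTC (Apr 10).
Saltmere is UTC+8:00, so local arrival = 02:32 + 8:00 = 10:32 on Apr 10.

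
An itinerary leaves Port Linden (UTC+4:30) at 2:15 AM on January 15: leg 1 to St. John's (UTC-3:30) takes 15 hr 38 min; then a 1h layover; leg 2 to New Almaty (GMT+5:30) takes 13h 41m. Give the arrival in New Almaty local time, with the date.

9:34 AM on January 16

Convert departure to UTC: 2:15 AM − 4:30 = 9:45 PM UTC on Jan 14.
Add 15 hours and 38 minutes leg 1 → 1:23 PM UTC (Jan 15).
Add 1 hour layover in St. John's → 2:23 PM UTC.
Add 13 hours and 41 minutes leg 2 → 4:04 AM UTC (Jan 16).
New Almaty is UTC+5:30, so local arrival = 4:04 AM + 5:30 = 9:34 AM on Jan 16.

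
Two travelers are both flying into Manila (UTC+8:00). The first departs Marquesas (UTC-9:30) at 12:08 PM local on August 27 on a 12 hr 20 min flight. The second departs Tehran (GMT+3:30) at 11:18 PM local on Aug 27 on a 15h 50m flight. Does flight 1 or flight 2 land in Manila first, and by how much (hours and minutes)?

the first, by 1 hour 40 minutes

Flight 1 in UTC: 12:08 PM + 9:30 = 9:38 PM on Aug 27.
+12 hours and 20 minutes → arrive 9:58 AM UTC on Aug 28.
Flight 2 in UTC: 11:18 PM − 3:30 = 7:48 PM on Aug 27.
+15 hours 50 minutes → arrive 11:38 AM UTC on Aug 28.
Flight 1 lands earlier by 1 hour 40 minutes.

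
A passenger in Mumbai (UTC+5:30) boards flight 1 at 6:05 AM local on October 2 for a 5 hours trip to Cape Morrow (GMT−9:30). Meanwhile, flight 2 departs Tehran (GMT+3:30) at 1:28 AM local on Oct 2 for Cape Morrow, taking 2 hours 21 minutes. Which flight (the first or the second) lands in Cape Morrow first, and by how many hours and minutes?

the second, by 5 hours 16 minutes

Flight 1 in UTC: 6:05 AM − 5:30 = 12:35 AM on Oct 2.
+5 hours → arrive 5:35 AM UTC on Oct 2.
Flight 2 in UTC: 1:28 AM − 3:30 = 9:58 PM on Oct 1.
+2 hours 21 minutes → arrive 12:19 AM UTC on Oct 2.
Flight 2 lands earlier by 5 hours 16 minutes.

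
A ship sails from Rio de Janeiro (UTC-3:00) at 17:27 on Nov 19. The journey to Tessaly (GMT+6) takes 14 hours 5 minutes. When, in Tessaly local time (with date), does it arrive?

Convert departure to UTC: 17:27 + 3:00 = 20:27 UTC on Nov 19.
Add 14 hours 5 minutes travel time → 10:32 UTC (Nov 20).
Tessaly is UTC+6:00, so local arrival = 10:32 + 6:00 = 16:32 on Nov 20.

16:32 on Nov 20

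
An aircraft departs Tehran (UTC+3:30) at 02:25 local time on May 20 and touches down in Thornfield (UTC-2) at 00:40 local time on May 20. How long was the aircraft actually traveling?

3 hours 45 minutes

Thornfield is 5:30 behind Tehran.
Clock-face elapsed time (ignoring zones) is −1 hour 45 minutes.
Actual elapsed = −1 hour 45 minutes + 5:30 = 3 hours 45 minutes.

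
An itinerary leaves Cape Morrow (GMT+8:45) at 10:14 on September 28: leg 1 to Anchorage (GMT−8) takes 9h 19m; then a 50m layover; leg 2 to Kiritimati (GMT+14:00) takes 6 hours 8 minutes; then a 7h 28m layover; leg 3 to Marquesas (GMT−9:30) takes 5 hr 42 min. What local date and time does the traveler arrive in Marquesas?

Convert departure to UTC: 10:14 − 8:45 = 01:29 UTC on Sep 28.
Add 9 hours 19 minutes leg 1 → 10:48 UTC.
Add 50 minutes layover in Anchorage → 11:38 UTC.
Add 6 hours 8 minutes leg 2 → 17:46 UTC.
Add 7 hours 28 minutes layover in Kiritimati → 01:14 UTC (Sep 29).
Add 5 hours 42 minutes leg 3 → 06:56 UTC.
Marquesas is UTC−9:30, so local arrival = 06:56 − 9:30 = 21:26 on Sep 28.

21:26 on Sep 28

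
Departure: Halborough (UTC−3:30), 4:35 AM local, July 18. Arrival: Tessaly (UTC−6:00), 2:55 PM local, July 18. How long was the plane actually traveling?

Departure in UTC: 4:35 AM + 3:30 = 8:05 AM on Jul 18.
Arrival in UTC: 2:55 PM + 6:00 = 8:55 PM on Jul 18.
Elapsed = 8:55 PM − 8:05 AM = 12 hours 50 minutes.

12 hours 50 minutes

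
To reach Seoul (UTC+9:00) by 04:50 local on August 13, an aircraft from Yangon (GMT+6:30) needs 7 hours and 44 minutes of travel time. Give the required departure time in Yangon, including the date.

Target arrival in UTC: 04:50 − 9:00 = 19:50 on Aug 12.
Subtract 7 hours and 44 minutes → departure 12:06 UTC on Aug 12.
Yangon is UTC+6:30: 12:06 + 6:30 = 18:36 on Aug 12.

18:36 on August 12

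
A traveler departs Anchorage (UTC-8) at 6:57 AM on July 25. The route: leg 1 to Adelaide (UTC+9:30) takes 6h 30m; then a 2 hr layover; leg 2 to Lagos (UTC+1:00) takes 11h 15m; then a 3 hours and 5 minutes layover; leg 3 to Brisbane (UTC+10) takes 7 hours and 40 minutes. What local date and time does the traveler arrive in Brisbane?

Convert departure to UTC: 6:57 AM + 8:00 = 2:57 PM UTC on Jul 25.
Add 6 hours and 30 minutes leg 1 → 9:27 PM UTC.
Add 2 hours layover in Adelaide → 11:27 PM UTC.
Add 11 hours 15 minutes leg 2 → 10:42 AM UTC (Jul 26).
Add 3 hours 5 minutes layover in Lagos → 1:47 PM UTC.
Add 7 hours and 40 minutes leg 3 → 9:27 PM UTC.
Brisbane is UTC+10:00, so local arrival = 9:27 PM + 10:00 = 7:27 AM on Jul 27.

7:27 AM on Jul 27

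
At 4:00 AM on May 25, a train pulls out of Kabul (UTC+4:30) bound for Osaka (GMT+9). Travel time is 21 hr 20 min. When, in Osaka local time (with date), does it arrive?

5:50 AM on May 26

Convert departure to UTC: 4:00 AM − 4:30 = 11:30 PM UTC on May 24.
Add 21 hours and 20 minutes travel time → 8:50 PM UTC (May 25).
Osaka is UTC+9:00, so local arrival = 8:50 PM + 9:00 = 5:50 AM on May 26.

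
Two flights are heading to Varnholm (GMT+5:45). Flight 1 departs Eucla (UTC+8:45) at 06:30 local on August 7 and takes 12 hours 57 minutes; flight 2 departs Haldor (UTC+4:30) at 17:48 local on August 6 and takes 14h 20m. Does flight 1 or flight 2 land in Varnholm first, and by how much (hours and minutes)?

Flight 1 in UTC: 06:30 − 8:45 = 21:45 on Aug 6.
+12 hours and 57 minutes → arrive 10:42 UTC on Aug 7.
Flight 2 in UTC: 17:48 − 4:30 = 13:18 on Aug 6.
+14 hours 20 minutes → arrive 03:38 UTC on Aug 7.
Flight 2 lands earlier by 7 hours 4 minutes.

the second, by 7 hours 4 minutes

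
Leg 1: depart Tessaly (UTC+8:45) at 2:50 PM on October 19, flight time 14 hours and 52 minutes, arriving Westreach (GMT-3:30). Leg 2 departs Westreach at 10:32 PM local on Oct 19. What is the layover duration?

Convert departure to UTC: 2:50 PM − 8:45 = 6:05 AM UTC on Oct 19.
Add 14 hours and 52 minutes flight time → 8:57 PM UTC.
Westreach is UTC−3:30, so local arrival = 8:57 PM − 3:30 = 5:27 PM on Oct 19.
Layover = 10:32 PM − 5:27 PM = 5 hours 5 minutes.

5 hours 5 minutes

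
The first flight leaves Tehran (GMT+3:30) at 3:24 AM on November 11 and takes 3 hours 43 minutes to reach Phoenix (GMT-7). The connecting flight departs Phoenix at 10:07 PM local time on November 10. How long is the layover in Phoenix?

1 hour 30 minutes

Convert departure to UTC: 3:24 AM − 3:30 = 11:54 PM UTC on Nov 10.
Add 3 hours and 43 minutes flight time → 3:37 AM UTC (Nov 11).
Phoenix is UTC−7:00, so local arrival = 3:37 AM − 7:00 = 8:37 PM on Nov 10.
Layover = 10:07 PM − 8:37 PM = 1 hour 30 minutes.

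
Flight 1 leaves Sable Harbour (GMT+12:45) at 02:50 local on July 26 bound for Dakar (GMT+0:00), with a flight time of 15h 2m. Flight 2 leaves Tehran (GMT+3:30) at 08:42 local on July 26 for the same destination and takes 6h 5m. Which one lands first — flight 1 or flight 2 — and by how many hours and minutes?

Flight 1 in UTC: 02:50 − 12:45 = 14:05 on Jul 25.
+15 hours and 2 minutes → arrive 05:07 UTC on Jul 26.
Flight 2 in UTC: 08:42 − 3:30 = 05:12 on Jul 26.
+6 hours and 5 minutes → arrive 11:17 UTC on Jul 26.
Flight 1 lands earlier by 6 hours 10 minutes.

the first, by 6 hours 10 minutes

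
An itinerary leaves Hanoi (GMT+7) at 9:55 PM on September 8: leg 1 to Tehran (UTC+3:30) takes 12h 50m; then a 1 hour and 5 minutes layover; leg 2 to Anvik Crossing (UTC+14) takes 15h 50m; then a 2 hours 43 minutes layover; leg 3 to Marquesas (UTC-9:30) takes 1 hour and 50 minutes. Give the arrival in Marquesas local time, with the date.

Convert departure to UTC: 9:55 PM − 7:00 = 2:55 PM UTC on Sep 8.
Add 12 hours 50 minutes leg 1 → 3:45 AM UTC (Sep 9).
Add 1 hour 5 minutes layover in Tehran → 4:50 AM UTC.
Add 15 hours 50 minutes leg 2 → 8:40 PM UTC.
Add 2 hours 43 minutes layover in Anvik Crossing → 11:23 PM UTC.
Add 1 hour 50 minutes leg 3 → 1:13 AM UTC (Sep 10).
Marquesas is UTC−9:30, so local arrival = 1:13 AM − 9:30 = 3:43 PM on Sep 9.

3:43 PM on September 9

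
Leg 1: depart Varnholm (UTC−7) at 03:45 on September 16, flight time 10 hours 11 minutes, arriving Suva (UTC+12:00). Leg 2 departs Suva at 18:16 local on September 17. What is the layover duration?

9 hours 20 minutes

Convert departure to UTC: 03:45 + 7:00 = 10:45 UTC on Sep 16.
Add 10 hours and 11 minutes flight time → 20:56 UTC.
Suva is UTC+12:00, so local arrival = 20:56 + 12:00 = 08:56 on Sep 17.
Layover = 18:16 − 08:56 = 9 hours 20 minutes.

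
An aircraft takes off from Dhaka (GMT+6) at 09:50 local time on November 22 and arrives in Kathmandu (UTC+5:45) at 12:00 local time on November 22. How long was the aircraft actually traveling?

Kathmandu is 0:15 behind Dhaka.
Clock-face elapsed time (ignoring zones) is 2 hours 10 minutes.
Actual elapsed = 2 hours 10 minutes + 0:15 = 2 hours 25 minutes.

2 hours 25 minutes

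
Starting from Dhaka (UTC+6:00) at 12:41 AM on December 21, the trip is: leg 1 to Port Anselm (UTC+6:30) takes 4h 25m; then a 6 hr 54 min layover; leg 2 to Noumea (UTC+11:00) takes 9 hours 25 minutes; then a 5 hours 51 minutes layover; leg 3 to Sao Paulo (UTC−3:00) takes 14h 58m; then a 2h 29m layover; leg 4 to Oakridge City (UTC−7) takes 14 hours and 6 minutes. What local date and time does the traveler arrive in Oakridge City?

Convert departure to UTC: 12:41 AM − 6:00 = 6:41 PM UTC on Dec 20.
Add 4 hours and 25 minutes leg 1 → 11:06 PM UTC.
Add 6 hours and 54 minutes layover in Port Anselm → 6:00 AM UTC (Dec 21).
Add 9 hours 25 minutes leg 2 → 3:25 PM UTC.
Add 5 hours and 51 minutes layover in Noumea → 9:16 PM UTC.
Add 14 hours and 58 minutes leg 3 → 12:14 PM UTC (Dec 22).
Add 2 hours and 29 minutes layover in Sao Paulo → 2:43 PM UTC.
Add 14 hours 6 minutes leg 4 → 4:49 AM UTC (Dec 23).
Oakridge City is UTC−7:00, so local arrival = 4:49 AM − 7:00 = 9:49 PM on Dec 22.

9:49 PM on December 22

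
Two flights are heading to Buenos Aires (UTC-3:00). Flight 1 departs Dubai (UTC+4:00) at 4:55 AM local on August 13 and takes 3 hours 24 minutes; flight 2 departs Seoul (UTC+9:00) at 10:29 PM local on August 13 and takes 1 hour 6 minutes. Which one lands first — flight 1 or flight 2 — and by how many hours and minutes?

the first, by 10 hours 16 minutes

Flight 1 in UTC: 4:55 AM − 4:00 = 12:55 AM on Aug 13.
+3 hours and 24 minutes → arrive 4:19 AM UTC on Aug 13.
Flight 2 in UTC: 10:29 PM − 9:00 = 1:29 PM on Aug 13.
+1 hour and 6 minutes → arrive 2:35 PM UTC on Aug 13.
Flight 1 lands earlier by 10 hours 16 minutes.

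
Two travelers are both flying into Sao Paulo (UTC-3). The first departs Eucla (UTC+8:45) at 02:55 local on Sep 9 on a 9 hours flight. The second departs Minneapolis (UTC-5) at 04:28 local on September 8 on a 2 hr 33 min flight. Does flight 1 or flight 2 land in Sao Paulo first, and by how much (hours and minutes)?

the second, by 15 hours 9 minutes

Flight 1 in UTC: 02:55 − 8:45 = 18:10 on Sep 8.
+9 hours → arrive 03:10 UTC on Sep 9.
Flight 2 in UTC: 04:28 + 5:00 = 09:28 on Sep 8.
+2 hours 33 minutes → arrive 12:01 UTC on Sep 8.
Flight 2 lands earlier by 15 hours 9 minutes.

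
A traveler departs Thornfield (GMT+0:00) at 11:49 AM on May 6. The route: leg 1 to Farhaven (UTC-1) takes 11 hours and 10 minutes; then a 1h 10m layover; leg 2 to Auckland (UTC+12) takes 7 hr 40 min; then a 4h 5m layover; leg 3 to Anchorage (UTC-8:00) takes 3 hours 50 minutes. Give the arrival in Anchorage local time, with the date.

Thornfield is at UTC+0, so departure is already 11:49 AM UTC on May 6.
Add 11 hours 10 minutes leg 1 → 10:59 PM UTC.
Add 1 hour and 10 minutes layover in Farhaven → 12:09 AM UTC (May 7).
Add 7 hours 40 minutes leg 2 → 7:49 AM UTC.
Add 4 hours and 5 minutes layover in Auckland → 11:54 AM UTC.
Add 3 hours 50 minutes leg 3 → 3:44 PM UTC.
Anchorage is UTC−8:00, so local arrival = 3:44 PM − 8:00 = 7:44 AM on May 7.

7:44 AM on May 7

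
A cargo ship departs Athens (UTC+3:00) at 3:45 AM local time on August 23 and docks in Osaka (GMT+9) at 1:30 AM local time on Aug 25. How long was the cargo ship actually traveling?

Departure in UTC: 3:45 AM − 3:00 = 12:45 AM on Aug 23.
Arrival in UTC: 1:30 AM − 9:00 = 4:30 PM on Aug 24.
Elapsed = 4:30 PM − 12:45 AM (+1 day) = 39 hours 45 minutes.

39 hours 45 minutes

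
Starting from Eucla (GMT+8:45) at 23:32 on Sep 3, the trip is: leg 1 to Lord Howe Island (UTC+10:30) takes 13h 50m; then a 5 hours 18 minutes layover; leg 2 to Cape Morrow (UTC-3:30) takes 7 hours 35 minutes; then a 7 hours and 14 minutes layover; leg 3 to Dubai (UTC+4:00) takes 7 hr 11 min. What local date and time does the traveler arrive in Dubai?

11:55 on Sep 5

Convert departure to UTC: 23:32 − 8:45 = 14:47 UTC on Sep 3.
Add 13 hours and 50 minutes leg 1 → 04:37 UTC (Sep 4).
Add 5 hours 18 minutes layover in Lord Howe Island → 09:55 UTC.
Add 7 hours and 35 minutes leg 2 → 17:30 UTC.
Add 7 hours 14 minutes layover in Cape Morrow → 00:44 UTC (Sep 5).
Add 7 hours 11 minutes leg 3 → 07:55 UTC.
Dubai is UTC+4:00, so local arrival = 07:55 + 4:00 = 11:55 on Sep 5.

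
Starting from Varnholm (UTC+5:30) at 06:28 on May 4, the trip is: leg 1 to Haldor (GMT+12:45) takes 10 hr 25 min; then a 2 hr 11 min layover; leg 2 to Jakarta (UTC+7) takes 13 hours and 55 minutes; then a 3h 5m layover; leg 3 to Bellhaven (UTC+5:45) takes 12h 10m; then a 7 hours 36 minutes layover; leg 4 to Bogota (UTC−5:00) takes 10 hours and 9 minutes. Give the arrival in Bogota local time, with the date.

07:29 on May 6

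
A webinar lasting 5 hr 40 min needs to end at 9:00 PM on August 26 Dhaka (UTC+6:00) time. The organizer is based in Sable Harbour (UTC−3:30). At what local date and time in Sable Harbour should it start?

5:50 AM on Aug 26

Target end time in UTC: 9:00 PM − 6:00 = 3:00 PM on Aug 26.
Subtract 5 hours 40 minutes → start 9:20 AM UTC on Aug 26.
Sable Harbour is UTC−3:30: 9:20 AM − 3:30 = 5:50 AM on Aug 26.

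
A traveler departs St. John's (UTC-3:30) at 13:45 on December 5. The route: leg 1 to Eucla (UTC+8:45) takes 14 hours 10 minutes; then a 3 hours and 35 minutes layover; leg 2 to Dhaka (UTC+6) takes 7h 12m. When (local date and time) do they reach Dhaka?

Convert departure to UTC: 13:45 + 3:30 = 17:15 UTC on Dec 5.
Add 14 hours 10 minutes leg 1 → 07:25 UTC (Dec 6).
Add 3 hours 35 minutes layover in Eucla → 11:00 UTC.
Add 7 hours and 12 minutes leg 2 → 18:12 UTC.
Dhaka is UTC+6:00, so local arrival = 18:12 + 6:00 = 00:12 on Dec 7.

00:12 on December 7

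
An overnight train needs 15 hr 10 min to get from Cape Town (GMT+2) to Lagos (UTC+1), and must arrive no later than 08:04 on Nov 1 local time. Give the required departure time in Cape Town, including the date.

17:54 on October 31

Target arrival in UTC: 08:04 − 1:00 = 07:04 on Nov 1.
Subtract 15 hours and 10 minutes → departure 15:54 UTC on Oct 31.
Cape Town is UTC+2:00: 15:54 + 2:00 = 17:54 on Oct 31.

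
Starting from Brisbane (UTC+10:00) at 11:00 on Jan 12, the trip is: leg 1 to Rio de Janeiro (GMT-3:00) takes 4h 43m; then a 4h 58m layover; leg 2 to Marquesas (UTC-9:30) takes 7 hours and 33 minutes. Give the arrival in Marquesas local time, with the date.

08:44 on Jan 12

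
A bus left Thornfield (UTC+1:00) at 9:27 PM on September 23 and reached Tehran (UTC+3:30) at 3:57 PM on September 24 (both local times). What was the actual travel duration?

Departure in UTC: 9:27 PM − 1:00 = 8:27 PM on Sep 23.
Arrival in UTC: 3:57 PM − 3:30 = 12:27 PM on Sep 24.
Elapsed = 12:27 PM − 8:27 PM (+1 day) = 16 hours.

16 hours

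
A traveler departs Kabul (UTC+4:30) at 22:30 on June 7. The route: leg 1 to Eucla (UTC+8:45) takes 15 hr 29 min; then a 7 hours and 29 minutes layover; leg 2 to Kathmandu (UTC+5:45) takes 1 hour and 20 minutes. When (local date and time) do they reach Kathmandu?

00:03 on June 9

Convert departure to UTC: 22:30 − 4:30 = 18:00 UTC on Jun 7.
Add 15 hours and 29 minutes leg 1 → 09:29 UTC (Jun 8).
Add 7 hours 29 minutes layover in Eucla → 16:58 UTC.
Add 1 hour and 20 minutes leg 2 → 18:18 UTC.
Kathmandu is UTC+5:45, so local arrival = 18:18 + 5:45 = 00:03 on Jun 9.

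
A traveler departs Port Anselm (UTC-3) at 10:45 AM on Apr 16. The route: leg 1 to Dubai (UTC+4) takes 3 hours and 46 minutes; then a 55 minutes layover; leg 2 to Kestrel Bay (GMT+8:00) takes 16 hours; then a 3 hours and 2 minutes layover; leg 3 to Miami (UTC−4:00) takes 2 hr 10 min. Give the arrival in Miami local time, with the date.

Convert departure to UTC: 10:45 AM + 3:00 = 1:45 PM UTC on Apr 16.
Add 3 hours 46 minutes leg 1 → 5:31 PM UTC.
Add 55 minutes layover in Dubai → 6:26 PM UTC.
Add 16 hours leg 2 → 10:26 AM UTC (Apr 17).
Add 3 hours and 2 minutes layover in Kestrel Bay → 1:28 PM UTC.
Add 2 hours 10 minutes leg 3 → 3:38 PM UTC.
Miami is UTC−4:00, so local arrival = 3:38 PM − 4:00 = 11:38 AM on Apr 17.

11:38 AM on Apr 17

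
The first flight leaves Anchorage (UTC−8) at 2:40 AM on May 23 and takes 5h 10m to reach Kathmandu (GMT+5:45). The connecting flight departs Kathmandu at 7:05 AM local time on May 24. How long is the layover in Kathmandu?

9 hours 30 minutes

Convert departure to UTC: 2:40 AM + 8:00 = 10:40 AM UTC on May 23.
Add 5 hours 10 minutes flight time → 3:50 PM UTC.
Kathmandu is UTC+5:45, so local arrival = 3:50 PM + 5:45 = 9:35 PM on May 23.
Layover = 7:05 AM − 9:35 PM (+1 day) = 9 hours 30 minutes.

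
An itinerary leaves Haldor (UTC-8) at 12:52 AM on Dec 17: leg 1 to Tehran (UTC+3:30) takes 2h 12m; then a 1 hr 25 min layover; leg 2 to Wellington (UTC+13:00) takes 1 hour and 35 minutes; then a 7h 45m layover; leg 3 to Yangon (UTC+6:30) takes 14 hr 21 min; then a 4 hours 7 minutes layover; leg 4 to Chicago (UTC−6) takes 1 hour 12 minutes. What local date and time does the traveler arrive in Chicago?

11:29 AM on December 18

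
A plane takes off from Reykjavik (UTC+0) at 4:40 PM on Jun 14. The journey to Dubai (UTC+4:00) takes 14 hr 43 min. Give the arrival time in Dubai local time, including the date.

11:23 AM on June 15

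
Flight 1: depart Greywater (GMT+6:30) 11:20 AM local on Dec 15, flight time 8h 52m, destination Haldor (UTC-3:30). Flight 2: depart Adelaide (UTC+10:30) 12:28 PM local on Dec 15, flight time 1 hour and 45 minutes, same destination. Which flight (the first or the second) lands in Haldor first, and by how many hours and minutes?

Flight 1 in UTC: 11:20 AM − 6:30 = 4:50 AM on Dec 15.
+8 hours and 52 minutes → arrive 1:42 PM UTC on Dec 15.
Flight 2 in UTC: 12:28 PM − 10:30 = 1:58 AM on Dec 15.
+1 hour and 45 minutes → arrive 3:43 AM UTC on Dec 15.
Flight 2 lands earlier by 9 hours 59 minutes.

the second, by 9 hours 59 minutes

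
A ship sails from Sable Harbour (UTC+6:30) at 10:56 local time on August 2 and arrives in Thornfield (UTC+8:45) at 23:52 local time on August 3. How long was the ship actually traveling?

Departure in UTC: 10:56 − 6:30 = 04:26 on Aug 2.
Arrival in UTC: 23:52 − 8:45 = 15:07 on Aug 3.
Elapsed = 15:07 − 04:26 (+1 day) = 34 hours 41 minutes.

34 hours 41 minutes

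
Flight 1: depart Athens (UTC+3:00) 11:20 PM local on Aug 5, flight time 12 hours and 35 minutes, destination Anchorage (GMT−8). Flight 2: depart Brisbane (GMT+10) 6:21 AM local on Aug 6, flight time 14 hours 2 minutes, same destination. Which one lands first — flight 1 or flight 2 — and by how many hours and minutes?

the first, by 1 hour 28 minutes

Flight 1 in UTC: 11:20 PM − 3:00 = 8:20 PM on Aug 5.
+12 hours and 35 minutes → arrive 8:55 AM UTC on Aug 6.
Flight 2 in UTC: 6:21 AM − 10:00 = 8:21 PM on Aug 5.
+14 hours and 2 minutes → arrive 10:23 AM UTC on Aug 6.
Flight 1 lands earlier by 1 hour 28 minutes.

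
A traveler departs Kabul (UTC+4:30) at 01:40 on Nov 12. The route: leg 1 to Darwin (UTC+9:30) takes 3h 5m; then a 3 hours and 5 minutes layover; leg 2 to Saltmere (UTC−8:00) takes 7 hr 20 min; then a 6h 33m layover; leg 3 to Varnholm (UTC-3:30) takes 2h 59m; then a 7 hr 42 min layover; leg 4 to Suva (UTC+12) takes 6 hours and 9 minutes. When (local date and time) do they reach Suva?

22:03 on Nov 13

Convert departure to UTC: 01:40 − 4:30 = 21:10 UTC on Nov 11.
Add 3 hours 5 minutes leg 1 → 00:15 UTC (Nov 12).
Add 3 hours 5 minutes layover in Darwin → 03:20 UTC.
Add 7 hours 20 minutes leg 2 → 10:40 UTC.
Add 6 hours 33 minutes layover in Saltmere → 17:13 UTC.
Add 2 hours and 59 minutes leg 3 → 20:12 UTC.
Add 7 hours and 42 minutes layover in Varnholm → 03:54 UTC (Nov 13).
Add 6 hours 9 minutes leg 4 → 10:03 UTC.
Suva is UTC+12:00, so local arrival = 10:03 + 12:00 = 22:03 on Nov 13.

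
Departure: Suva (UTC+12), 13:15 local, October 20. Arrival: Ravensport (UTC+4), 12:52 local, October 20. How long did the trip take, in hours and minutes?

7 hours 37 minutes

Ravensport is 8:00 behind Suva.
Clock-face elapsed time (ignoring zones) is −23 minutes.
Actual elapsed = −23 minutes + 8:00 = 7 hours 37 minutes.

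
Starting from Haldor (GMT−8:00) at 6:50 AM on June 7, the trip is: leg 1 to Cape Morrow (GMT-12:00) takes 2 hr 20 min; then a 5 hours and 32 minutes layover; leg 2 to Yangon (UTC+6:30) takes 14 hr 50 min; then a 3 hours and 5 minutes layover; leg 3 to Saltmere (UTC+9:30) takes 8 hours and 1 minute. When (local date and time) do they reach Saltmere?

10:08 AM on June 9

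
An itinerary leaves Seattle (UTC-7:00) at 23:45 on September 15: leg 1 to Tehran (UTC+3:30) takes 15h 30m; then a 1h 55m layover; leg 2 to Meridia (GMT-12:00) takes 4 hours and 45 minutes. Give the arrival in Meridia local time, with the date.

16:55 on Sep 16

Convert departure to UTC: 23:45 + 7:00 = 06:45 UTC on Sep 16.
Add 15 hours 30 minutes leg 1 → 22:15 UTC.
Add 1 hour 55 minutes layover in Tehran → 00:10 UTC (Sep 17).
Add 4 hours and 45 minutes leg 2 → 04:55 UTC.
Meridia is UTC−12:00, so local arrival = 04:55 − 12:00 = 16:55 on Sep 16.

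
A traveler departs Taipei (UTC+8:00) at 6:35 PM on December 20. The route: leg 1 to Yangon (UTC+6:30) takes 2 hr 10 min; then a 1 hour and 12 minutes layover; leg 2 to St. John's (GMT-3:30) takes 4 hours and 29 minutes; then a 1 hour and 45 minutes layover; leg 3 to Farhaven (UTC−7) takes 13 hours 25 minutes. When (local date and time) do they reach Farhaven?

Convert departure to UTC: 6:35 PM − 8:00 = 10:35 AM UTC on Dec 20.
Add 2 hours 10 minutes leg 1 → 12:45 PM UTC.
Add 1 hour and 12 minutes layover in Yangon → 1:57 PM UTC.
Add 4 hours and 29 minutes leg 2 → 6:26 PM UTC.
Add 1 hour and 45 minutes layover in St. John's → 8:11 PM UTC.
Add 13 hours and 25 minutes leg 3 → 9:36 AM UTC (Dec 21).
Farhaven is UTC−7:00, so local arrival = 9:36 AM − 7:00 = 2:36 AM on Dec 21.

2:36 AM on December 21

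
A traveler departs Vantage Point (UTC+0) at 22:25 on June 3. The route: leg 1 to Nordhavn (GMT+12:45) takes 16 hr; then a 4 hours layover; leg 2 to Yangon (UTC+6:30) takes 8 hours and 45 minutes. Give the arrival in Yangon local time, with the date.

09:40 on June 5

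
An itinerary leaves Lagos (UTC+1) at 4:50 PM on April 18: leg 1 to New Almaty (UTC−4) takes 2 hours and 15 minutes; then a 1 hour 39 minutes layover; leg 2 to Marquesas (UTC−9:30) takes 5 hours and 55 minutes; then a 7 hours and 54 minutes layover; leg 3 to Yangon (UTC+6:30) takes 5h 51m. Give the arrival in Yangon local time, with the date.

9:54 PM on Apr 19

Convert departure to UTC: 4:50 PM − 1:00 = 3:50 PM UTC on Apr 18.
Add 2 hours 15 minutes leg 1 → 6:05 PM UTC.
Add 1 hour 39 minutes layover in New Almaty → 7:44 PM UTC.
Add 5 hours 55 minutes leg 2 → 1:39 AM UTC (Apr 19).
Add 7 hours 54 minutes layover in Marquesas → 9:33 AM UTC.
Add 5 hours and 51 minutes leg 3 → 3:24 PM UTC.
Yangon is UTC+6:30, so local arrival = 3:24 PM + 6:30 = 9:54 PM on Apr 19.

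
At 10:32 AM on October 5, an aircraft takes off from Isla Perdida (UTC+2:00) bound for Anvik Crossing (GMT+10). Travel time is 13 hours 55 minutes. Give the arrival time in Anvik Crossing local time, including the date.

8:27 AM on October 6

Convert departure to UTC: 10:32 AM − 2:00 = 8:32 AM UTC on Oct 5.
Add 13 hours and 55 minutes travel time → 10:27 PM UTC.
Anvik Crossing is UTC+10:00, so local arrival = 10:27 PM + 10:00 = 8:27 AM on Oct 6.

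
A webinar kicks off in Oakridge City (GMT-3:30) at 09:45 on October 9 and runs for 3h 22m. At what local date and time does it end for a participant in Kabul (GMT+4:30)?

21:07 on October 9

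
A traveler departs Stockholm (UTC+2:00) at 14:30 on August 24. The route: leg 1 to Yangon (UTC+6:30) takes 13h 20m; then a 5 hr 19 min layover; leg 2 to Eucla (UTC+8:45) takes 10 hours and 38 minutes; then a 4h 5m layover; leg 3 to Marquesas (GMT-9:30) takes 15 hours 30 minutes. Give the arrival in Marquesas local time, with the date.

Convert departure to UTC: 14:30 − 2:00 = 12:30 UTC on Aug 24.
Add 13 hours 20 minutes leg 1 → 01:50 UTC (Aug 25).
Add 5 hours 19 minutes layover in Yangon → 07:09 UTC.
Add 10 hours 38 minutes leg 2 → 17:47 UTC.
Add 4 hours 5 minutes layover in Eucla → 21:52 UTC.
Add 15 hours 30 minutes leg 3 → 13:22 UTC (Aug 26).
Marquesas is UTC−9:30, so local arrival = 13:22 − 9:30 = 03:52 on Aug 26.

03:52 on August 26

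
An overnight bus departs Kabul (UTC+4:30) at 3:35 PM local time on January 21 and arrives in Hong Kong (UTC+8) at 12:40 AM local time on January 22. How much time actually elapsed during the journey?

5 hours 35 minutes

Hong Kong is 3:30 ahead of Kabul.
Clock-face elapsed time (ignoring zones) is 9 hours 5 minutes.
Actual elapsed = 9 hours 5 minutes − 3:30 = 5 hours 35 minutes.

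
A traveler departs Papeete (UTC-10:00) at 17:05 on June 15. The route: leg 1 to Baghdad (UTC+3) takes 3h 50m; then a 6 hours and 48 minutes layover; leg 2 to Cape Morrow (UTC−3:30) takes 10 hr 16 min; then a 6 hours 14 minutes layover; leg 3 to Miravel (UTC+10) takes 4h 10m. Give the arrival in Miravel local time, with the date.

Convert departure to UTC: 17:05 + 10:00 = 03:05 UTC on Jun 16.
Add 3 hours 50 minutes leg 1 → 06:55 UTC.
Add 6 hours and 48 minutes layover in Baghdad → 13:43 UTC.
Add 10 hours and 16 minutes leg 2 → 23:59 UTC.
Add 6 hours and 14 minutes layover in Cape Morrow → 06:13 UTC (Jun 17).
Add 4 hours 10 minutes leg 3 → 10:23 UTC.
Miravel is UTC+10:00, so local arrival = 10:23 + 10:00 = 20:23 on Jun 17.

20:23 on Jun 17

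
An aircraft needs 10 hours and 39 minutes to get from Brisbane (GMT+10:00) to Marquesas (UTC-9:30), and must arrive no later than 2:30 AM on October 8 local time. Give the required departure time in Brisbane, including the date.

Target arrival in UTC: 2:30 AM + 9:30 = 12:00 PM on Oct 8.
Subtract 10 hours and 39 minutes → departure 1:21 AM UTC on Oct 8.
Brisbane is UTC+10:00: 1:21 AM + 10:00 = 11:21 AM on Oct 8.

11:21 AM on Oct 8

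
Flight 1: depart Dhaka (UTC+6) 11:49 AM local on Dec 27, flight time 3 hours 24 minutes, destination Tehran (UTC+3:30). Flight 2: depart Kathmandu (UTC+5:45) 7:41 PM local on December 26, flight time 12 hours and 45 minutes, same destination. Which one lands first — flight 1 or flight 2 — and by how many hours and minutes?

Flight 1 in UTC: 11:49 AM − 6:00 = 5:49 AM on Dec 27.
+3 hours 24 minutes → arrive 9:13 AM UTC on Dec 27.
Flight 2 in UTC: 7:41 PM − 5:45 = 1:56 PM on Dec 26.
+12 hours 45 minutes → arrive 2:41 AM UTC on Dec 27.
Flight 2 lands earlier by 6 hours 32 minutes.

the second, by 6 hours 32 minutes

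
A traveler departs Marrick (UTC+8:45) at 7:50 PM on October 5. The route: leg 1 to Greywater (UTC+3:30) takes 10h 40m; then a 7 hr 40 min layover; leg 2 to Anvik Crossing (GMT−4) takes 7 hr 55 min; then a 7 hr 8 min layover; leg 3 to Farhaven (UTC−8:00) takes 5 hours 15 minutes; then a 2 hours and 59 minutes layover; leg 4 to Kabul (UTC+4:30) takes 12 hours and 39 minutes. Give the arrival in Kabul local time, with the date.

9:51 PM on Oct 7

Convert departure to UTC: 7:50 PM − 8:45 = 11:05 AM UTC on Oct 5.
Add 10 hours 40 minutes leg 1 → 9:45 PM UTC.
Add 7 hours and 40 minutes layover in Greywater → 5:25 AM UTC (Oct 6).
Add 7 hours and 55 minutes leg 2 → 1:20 PM UTC.
Add 7 hours 8 minutes layover in Anvik Crossing → 8:28 PM UTC.
Add 5 hours 15 minutes leg 3 → 1:43 AM UTC (Oct 7).
Add 2 hours 59 minutes layover in Farhaven → 4:42 AM UTC.
Add 12 hours 39 minutes leg 4 → 5:21 PM UTC.
Kabul is UTC+4:30, so local arrival = 5:21 PM + 4:30 = 9:51 PM on Oct 7.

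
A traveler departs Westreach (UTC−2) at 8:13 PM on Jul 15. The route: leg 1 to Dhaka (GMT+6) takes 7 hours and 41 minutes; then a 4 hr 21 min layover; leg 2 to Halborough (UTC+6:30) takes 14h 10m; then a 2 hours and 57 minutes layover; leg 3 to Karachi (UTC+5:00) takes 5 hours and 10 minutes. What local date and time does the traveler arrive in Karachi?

1:32 PM on Jul 17

Convert departure to UTC: 8:13 PM + 2:00 = 10:13 PM UTC on Jul 15.
Add 7 hours 41 minutes leg 1 → 5:54 AM UTC (Jul 16).
Add 4 hours 21 minutes layover in Dhaka → 10:15 AM UTC.
Add 14 hours 10 minutes leg 2 → 12:25 AM UTC (Jul 17).
Add 2 hours 57 minutes layover in Halborough → 3:22 AM UTC.
Add 5 hours and 10 minutes leg 3 → 8:32 AM UTC.
Karachi is UTC+5:00, so local arrival = 8:32 AM + 5:00 = 1:32 PM on Jul 17.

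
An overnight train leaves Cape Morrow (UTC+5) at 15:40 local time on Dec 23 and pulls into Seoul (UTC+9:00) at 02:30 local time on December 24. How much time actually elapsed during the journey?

Seoul is 4:00 ahead of Cape Morrow.
Clock-face elapsed time (ignoring zones) is 10 hours 50 minutes.
Actual elapsed = 10 hours 50 minutes − 4:00 = 6 hours 50 minutes.

6 hours 50 minutes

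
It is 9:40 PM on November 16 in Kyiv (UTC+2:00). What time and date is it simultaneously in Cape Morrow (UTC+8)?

3:40 AM on Nov 17

Cape Morrow is 6:00 ahead of Kyiv.
Shift by the zone difference: 9:40 PM + 6:00 = 3:40 AM on Nov 17 in Cape Morrow.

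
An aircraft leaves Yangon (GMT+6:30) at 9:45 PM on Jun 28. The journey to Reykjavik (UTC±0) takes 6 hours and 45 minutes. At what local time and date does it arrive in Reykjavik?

Convert departure to UTC: 9:45 PM − 6:30 = 3:15 PM UTC on Jun 28.
Add 6 hours 45 minutes travel time → 10:00 PM UTC.
Reykjavik is UTC+0, so local arrival is the same: 10:00 PM on Jun 28.

10:00 PM on Jun 28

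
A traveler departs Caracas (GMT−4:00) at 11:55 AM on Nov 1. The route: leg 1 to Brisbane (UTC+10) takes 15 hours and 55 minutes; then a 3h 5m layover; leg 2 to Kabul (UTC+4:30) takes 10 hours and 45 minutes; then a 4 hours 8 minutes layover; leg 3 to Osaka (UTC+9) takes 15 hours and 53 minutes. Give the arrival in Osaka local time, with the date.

2:41 AM on Nov 4

Convert departure to UTC: 11:55 AM + 4:00 = 3:55 PM UTC on Nov 1.
Add 15 hours and 55 minutes leg 1 → 7:50 AM UTC (Nov 2).
Add 3 hours 5 minutes layover in Brisbane → 10:55 AM UTC.
Add 10 hours and 45 minutes leg 2 → 9:40 PM UTC.
Add 4 hours and 8 minutes layover in Kabul → 1:48 AM UTC (Nov 3).
Add 15 hours 53 minutes leg 3 → 5:41 PM UTC.
Osaka is UTC+9:00, so local arrival = 5:41 PM + 9:00 = 2:41 AM on Nov 4.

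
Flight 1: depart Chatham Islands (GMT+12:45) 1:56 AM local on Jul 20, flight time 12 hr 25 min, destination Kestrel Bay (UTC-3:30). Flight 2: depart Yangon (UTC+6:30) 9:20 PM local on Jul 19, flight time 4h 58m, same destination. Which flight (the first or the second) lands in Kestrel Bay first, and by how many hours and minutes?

the second, by 5 hours 48 minutes

Flight 1 in UTC: 1:56 AM − 12:45 = 1:11 PM on Jul 19.
+12 hours 25 minutes → arrive 1:36 AM UTC on Jul 20.
Flight 2 in UTC: 9:20 PM − 6:30 = 2:50 PM on Jul 19.
+4 hours and 58 minutes → arrive 7:48 PM UTC on Jul 19.
Flight 2 lands earlier by 5 hours 48 minutes.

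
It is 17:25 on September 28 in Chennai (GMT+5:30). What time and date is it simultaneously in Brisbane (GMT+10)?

In UTC: 17:25 − 5:30 = 11:55 on Sep 28.
Brisbane is UTC+10:00: 11:55 + 10:00 = 21:55 on Sep 28.

21:55 on September 28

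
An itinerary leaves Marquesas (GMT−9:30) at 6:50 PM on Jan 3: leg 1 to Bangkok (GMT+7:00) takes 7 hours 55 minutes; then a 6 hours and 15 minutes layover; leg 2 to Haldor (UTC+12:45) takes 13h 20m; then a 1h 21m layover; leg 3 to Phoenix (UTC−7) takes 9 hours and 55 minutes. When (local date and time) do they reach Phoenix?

Convert departure to UTC: 6:50 PM + 9:30 = 4:20 AM UTC on Jan 4.
Add 7 hours 55 minutes leg 1 → 12:15 PM UTC.
Add 6 hours and 15 minutes layover in Bangkok → 6:30 PM UTC.
Add 13 hours and 20 minutes leg 2 → 7:50 AM UTC (Jan 5).
Add 1 hour and 21 minutes layover in Haldor → 9:11 AM UTC.
Add 9 hours and 55 minutes leg 3 → 7:06 PM UTC.
Phoenix is UTC−7:00, so local arrival = 7:06 PM − 7:00 = 12:06 PM on Jan 5.

12:06 PM on January 5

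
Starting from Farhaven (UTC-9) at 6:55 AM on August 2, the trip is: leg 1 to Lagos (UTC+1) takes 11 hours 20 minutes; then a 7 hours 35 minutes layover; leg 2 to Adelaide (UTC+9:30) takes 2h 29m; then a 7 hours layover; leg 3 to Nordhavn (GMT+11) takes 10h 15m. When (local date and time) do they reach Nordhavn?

Convert departure to UTC: 6:55 AM + 9:00 = 3:55 PM UTC on Aug 2.
Add 11 hours 20 minutes leg 1 → 3:15 AM UTC (Aug 3).
Add 7 hours 35 minutes layover in Lagos → 10:50 AM UTC.
Add 2 hours and 29 minutes leg 2 → 1:19 PM UTC.
Add 7 hours layover in Adelaide → 8:19 PM UTC.
Add 10 hours and 15 minutes leg 3 → 6:34 AM UTC (Aug 4).
Nordhavn is UTC+11:00, so local arrival = 6:34 AM + 11:00 = 5:34 PM on Aug 4.

5:34 PM on Aug 4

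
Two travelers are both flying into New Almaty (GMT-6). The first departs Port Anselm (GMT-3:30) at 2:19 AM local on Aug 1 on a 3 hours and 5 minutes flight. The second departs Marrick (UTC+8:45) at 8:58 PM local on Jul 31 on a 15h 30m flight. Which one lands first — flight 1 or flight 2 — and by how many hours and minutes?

the second, by 5 hours 11 minutes

Flight 1 in UTC: 2:19 AM + 3:30 = 5:49 AM on Aug 1.
+3 hours and 5 minutes → arrive 8:54 AM UTC on Aug 1.
Flight 2 in UTC: 8:58 PM − 8:45 = 12:13 PM on Jul 31.
+15 hours and 30 minutes → arrive 3:43 AM UTC on Aug 1.
Flight 2 lands earlier by 5 hours 11 minutes.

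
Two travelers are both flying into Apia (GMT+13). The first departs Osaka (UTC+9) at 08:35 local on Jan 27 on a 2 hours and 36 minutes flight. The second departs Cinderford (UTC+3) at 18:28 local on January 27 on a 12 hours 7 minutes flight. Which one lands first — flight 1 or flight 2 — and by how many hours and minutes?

Flight 1 in UTC: 08:35 − 9:00 = 23:35 on Jan 26.
+2 hours and 36 minutes → arrive 02:11 UTC on Jan 27.
Flight 2 in UTC: 18:28 − 3:00 = 15:28 on Jan 27.
+12 hours and 7 minutes → arrive 03:35 UTC on Jan 28.
Flight 1 lands earlier by 25 hours 24 minutes.

the first, by 25 hours 24 minutes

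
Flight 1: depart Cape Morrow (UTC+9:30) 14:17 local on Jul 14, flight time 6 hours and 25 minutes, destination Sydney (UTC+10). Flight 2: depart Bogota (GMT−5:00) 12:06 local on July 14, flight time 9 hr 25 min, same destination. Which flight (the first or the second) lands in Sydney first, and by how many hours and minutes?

the first, by 15 hours 19 minutes

Flight 1 in UTC: 14:17 − 9:30 = 04:47 on Jul 14.
+6 hours 25 minutes → arrive 11:12 UTC on Jul 14.
Flight 2 in UTC: 12:06 + 5:00 = 17:06 on Jul 14.
+9 hours and 25 minutes → arrive 02:31 UTC on Jul 15.
Flight 1 lands earlier by 15 hours 19 minutes.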